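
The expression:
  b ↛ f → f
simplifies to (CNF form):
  f ∨ ¬b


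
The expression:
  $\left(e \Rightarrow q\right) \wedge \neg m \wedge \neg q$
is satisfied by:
  {q: False, e: False, m: False}


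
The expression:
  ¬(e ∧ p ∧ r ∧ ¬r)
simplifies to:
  True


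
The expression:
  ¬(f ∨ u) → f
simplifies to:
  f ∨ u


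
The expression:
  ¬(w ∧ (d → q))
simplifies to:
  (d ∧ ¬q) ∨ ¬w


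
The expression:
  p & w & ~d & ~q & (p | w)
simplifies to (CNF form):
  p & w & ~d & ~q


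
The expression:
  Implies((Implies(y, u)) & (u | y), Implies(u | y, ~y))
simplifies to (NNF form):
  ~u | ~y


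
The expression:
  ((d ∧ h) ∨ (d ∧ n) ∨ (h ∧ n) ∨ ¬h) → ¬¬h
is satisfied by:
  {h: True}


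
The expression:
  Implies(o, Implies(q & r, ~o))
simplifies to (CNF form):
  ~o | ~q | ~r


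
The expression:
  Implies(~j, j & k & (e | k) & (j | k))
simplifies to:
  j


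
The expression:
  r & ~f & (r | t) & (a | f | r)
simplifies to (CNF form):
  r & ~f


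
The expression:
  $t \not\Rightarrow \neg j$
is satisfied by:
  {t: True, j: True}


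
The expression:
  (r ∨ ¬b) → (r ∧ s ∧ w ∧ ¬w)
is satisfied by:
  {b: True, r: False}


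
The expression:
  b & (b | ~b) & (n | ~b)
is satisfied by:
  {b: True, n: True}


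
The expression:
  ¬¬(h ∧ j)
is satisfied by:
  {h: True, j: True}


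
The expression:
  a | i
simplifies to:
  a | i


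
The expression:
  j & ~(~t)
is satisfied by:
  {t: True, j: True}


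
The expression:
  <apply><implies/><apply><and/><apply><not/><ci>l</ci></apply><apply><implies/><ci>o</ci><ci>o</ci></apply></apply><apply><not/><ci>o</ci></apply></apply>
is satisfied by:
  {l: True, o: False}
  {o: False, l: False}
  {o: True, l: True}


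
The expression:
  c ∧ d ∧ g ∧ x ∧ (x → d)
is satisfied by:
  {c: True, x: True, d: True, g: True}


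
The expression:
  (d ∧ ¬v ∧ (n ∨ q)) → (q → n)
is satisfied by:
  {n: True, v: True, d: False, q: False}
  {n: True, v: False, d: False, q: False}
  {v: True, n: False, d: False, q: False}
  {n: False, v: False, d: False, q: False}
  {q: True, n: True, v: True, d: False}
  {q: True, n: True, v: False, d: False}
  {q: True, v: True, n: False, d: False}
  {q: True, v: False, n: False, d: False}
  {n: True, d: True, v: True, q: False}
  {n: True, d: True, v: False, q: False}
  {d: True, v: True, n: False, q: False}
  {d: True, n: False, v: False, q: False}
  {q: True, d: True, n: True, v: True}
  {q: True, d: True, n: True, v: False}
  {q: True, d: True, v: True, n: False}


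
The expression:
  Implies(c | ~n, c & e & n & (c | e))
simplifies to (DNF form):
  (e & n) | (n & ~c)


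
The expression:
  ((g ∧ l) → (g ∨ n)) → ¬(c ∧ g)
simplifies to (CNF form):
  ¬c ∨ ¬g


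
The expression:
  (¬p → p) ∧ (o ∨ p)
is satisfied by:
  {p: True}


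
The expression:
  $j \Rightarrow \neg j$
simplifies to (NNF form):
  $\neg j$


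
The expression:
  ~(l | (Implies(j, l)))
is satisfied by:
  {j: True, l: False}


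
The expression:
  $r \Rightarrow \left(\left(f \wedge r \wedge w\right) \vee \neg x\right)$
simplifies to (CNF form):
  $\left(f \vee \neg r \vee \neg x\right) \wedge \left(w \vee \neg r \vee \neg x\right)$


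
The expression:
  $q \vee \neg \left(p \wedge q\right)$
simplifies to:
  $\text{True}$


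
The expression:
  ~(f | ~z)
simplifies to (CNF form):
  z & ~f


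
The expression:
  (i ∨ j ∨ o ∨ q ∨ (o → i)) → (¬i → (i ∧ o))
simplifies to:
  i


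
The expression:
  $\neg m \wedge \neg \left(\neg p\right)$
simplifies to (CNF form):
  $p \wedge \neg m$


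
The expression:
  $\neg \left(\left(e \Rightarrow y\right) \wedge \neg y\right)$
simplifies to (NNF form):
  $e \vee y$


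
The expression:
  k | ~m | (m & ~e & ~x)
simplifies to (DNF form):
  k | ~m | (~e & ~x)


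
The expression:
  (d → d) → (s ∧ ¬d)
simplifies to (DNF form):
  s ∧ ¬d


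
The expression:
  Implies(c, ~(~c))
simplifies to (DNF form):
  True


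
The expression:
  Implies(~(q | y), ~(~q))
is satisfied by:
  {y: True, q: True}
  {y: True, q: False}
  {q: True, y: False}


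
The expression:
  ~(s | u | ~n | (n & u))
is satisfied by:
  {n: True, u: False, s: False}


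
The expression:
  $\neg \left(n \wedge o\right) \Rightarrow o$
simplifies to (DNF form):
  $o$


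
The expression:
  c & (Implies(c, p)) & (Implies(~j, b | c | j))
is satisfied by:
  {c: True, p: True}


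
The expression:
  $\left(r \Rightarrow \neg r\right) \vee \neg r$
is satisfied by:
  {r: False}


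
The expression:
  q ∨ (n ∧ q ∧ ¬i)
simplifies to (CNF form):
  q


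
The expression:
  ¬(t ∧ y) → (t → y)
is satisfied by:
  {y: True, t: False}
  {t: False, y: False}
  {t: True, y: True}


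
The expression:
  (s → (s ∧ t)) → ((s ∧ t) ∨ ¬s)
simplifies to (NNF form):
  True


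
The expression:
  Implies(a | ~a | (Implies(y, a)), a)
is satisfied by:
  {a: True}


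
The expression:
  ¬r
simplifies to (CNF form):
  ¬r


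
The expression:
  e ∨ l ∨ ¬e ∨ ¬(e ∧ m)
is always true.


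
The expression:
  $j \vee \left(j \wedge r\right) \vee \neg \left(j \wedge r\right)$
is always true.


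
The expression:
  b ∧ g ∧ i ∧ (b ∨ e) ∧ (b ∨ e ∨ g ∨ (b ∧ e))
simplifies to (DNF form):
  b ∧ g ∧ i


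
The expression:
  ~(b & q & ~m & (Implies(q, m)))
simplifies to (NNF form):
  True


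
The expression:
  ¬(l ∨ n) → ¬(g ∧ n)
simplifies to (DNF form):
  True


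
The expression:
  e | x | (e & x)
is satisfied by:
  {x: True, e: True}
  {x: True, e: False}
  {e: True, x: False}


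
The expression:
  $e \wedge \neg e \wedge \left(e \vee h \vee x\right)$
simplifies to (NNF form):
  $\text{False}$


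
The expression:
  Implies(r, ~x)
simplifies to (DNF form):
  ~r | ~x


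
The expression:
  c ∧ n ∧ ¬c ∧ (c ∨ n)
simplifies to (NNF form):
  False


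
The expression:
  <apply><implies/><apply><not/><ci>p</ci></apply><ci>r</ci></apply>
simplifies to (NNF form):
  <apply><or/><ci>p</ci><ci>r</ci></apply>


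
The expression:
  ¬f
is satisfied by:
  {f: False}


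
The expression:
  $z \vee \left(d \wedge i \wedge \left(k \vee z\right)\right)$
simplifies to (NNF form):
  $z \vee \left(d \wedge i \wedge k\right)$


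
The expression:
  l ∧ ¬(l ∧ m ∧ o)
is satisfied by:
  {l: True, m: False, o: False}
  {o: True, l: True, m: False}
  {m: True, l: True, o: False}


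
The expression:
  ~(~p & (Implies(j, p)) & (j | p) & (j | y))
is always true.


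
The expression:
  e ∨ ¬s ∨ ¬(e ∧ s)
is always true.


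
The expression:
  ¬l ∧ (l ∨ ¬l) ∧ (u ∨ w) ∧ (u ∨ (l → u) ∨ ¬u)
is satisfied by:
  {u: True, w: True, l: False}
  {u: True, w: False, l: False}
  {w: True, u: False, l: False}


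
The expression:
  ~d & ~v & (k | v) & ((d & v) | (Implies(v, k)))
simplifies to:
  k & ~d & ~v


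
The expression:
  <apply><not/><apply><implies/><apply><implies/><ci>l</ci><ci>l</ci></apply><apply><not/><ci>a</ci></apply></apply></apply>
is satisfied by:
  {a: True}


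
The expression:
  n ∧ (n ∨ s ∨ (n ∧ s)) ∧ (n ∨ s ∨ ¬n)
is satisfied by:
  {n: True}


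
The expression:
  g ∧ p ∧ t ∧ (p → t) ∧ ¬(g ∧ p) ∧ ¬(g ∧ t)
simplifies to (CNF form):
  False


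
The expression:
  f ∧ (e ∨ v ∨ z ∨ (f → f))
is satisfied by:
  {f: True}


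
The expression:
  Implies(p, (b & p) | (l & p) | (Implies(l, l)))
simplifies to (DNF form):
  True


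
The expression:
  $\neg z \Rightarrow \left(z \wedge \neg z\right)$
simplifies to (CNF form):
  $z$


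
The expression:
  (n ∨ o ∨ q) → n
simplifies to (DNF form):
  n ∨ (¬o ∧ ¬q)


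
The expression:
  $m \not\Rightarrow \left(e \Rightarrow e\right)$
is never true.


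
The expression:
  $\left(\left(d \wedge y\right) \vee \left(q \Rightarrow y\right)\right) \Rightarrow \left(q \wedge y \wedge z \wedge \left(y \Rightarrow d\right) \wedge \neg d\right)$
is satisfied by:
  {q: True, y: False}


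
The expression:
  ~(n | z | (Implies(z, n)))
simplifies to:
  False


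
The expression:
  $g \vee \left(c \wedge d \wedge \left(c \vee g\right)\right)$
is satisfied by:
  {d: True, g: True, c: True}
  {d: True, g: True, c: False}
  {g: True, c: True, d: False}
  {g: True, c: False, d: False}
  {d: True, c: True, g: False}


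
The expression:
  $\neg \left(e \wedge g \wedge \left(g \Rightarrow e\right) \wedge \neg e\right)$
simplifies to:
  $\text{True}$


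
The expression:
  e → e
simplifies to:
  True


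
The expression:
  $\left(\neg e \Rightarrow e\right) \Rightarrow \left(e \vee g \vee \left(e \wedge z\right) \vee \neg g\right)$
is always true.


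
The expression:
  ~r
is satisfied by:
  {r: False}


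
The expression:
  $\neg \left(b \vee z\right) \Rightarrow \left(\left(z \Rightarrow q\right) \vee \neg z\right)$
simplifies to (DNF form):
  $\text{True}$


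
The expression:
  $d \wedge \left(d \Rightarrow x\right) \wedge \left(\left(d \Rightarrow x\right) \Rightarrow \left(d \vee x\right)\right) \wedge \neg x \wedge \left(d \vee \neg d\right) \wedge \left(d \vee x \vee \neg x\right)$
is never true.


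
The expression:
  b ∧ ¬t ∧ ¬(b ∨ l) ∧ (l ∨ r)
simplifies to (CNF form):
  False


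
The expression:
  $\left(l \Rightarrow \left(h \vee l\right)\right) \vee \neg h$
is always true.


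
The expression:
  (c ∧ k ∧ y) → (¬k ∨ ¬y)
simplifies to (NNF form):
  ¬c ∨ ¬k ∨ ¬y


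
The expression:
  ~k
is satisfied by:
  {k: False}


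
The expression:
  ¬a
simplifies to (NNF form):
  ¬a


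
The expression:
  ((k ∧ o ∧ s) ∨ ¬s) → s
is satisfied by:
  {s: True}


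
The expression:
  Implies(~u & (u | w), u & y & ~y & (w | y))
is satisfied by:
  {u: True, w: False}
  {w: False, u: False}
  {w: True, u: True}


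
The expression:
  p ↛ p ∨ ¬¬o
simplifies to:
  o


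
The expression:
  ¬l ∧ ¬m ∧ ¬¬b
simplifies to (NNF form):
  b ∧ ¬l ∧ ¬m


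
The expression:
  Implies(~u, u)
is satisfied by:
  {u: True}


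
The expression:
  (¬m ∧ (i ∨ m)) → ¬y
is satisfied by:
  {m: True, y: False, i: False}
  {m: False, y: False, i: False}
  {i: True, m: True, y: False}
  {i: True, m: False, y: False}
  {y: True, m: True, i: False}
  {y: True, m: False, i: False}
  {y: True, i: True, m: True}


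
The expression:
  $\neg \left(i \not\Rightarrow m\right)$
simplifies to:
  $m \vee \neg i$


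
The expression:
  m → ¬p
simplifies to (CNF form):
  ¬m ∨ ¬p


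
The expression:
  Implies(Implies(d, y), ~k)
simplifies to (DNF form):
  ~k | (d & ~y)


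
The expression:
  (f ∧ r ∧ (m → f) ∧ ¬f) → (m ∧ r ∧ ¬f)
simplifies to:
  True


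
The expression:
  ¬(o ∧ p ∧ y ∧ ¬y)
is always true.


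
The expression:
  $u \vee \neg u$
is always true.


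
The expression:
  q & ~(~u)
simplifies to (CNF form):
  q & u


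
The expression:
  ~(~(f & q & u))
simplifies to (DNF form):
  f & q & u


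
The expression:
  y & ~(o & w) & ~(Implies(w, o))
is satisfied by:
  {w: True, y: True, o: False}


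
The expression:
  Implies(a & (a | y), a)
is always true.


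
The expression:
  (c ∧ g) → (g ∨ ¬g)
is always true.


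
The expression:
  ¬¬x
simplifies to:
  x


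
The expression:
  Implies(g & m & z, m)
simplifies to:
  True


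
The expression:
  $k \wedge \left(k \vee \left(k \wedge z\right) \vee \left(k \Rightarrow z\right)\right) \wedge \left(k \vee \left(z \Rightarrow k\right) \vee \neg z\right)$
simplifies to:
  $k$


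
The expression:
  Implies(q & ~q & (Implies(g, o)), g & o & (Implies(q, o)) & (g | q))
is always true.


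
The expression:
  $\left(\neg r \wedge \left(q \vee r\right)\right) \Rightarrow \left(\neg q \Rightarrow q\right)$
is always true.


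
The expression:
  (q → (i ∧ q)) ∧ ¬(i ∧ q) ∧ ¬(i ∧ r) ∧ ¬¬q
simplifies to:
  False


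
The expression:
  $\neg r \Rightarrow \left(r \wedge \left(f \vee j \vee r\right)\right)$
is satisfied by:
  {r: True}


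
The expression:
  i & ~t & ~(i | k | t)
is never true.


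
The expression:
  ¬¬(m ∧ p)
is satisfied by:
  {m: True, p: True}


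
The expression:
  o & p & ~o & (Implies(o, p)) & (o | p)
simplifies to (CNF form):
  False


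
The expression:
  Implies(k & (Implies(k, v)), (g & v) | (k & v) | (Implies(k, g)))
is always true.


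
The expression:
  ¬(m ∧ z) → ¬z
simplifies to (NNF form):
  m ∨ ¬z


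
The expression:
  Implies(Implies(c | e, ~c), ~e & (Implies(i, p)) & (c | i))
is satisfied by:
  {c: True, p: True, i: True, e: False}
  {c: True, p: True, i: False, e: False}
  {c: True, i: True, p: False, e: False}
  {c: True, i: False, p: False, e: False}
  {c: True, e: True, p: True, i: True}
  {c: True, e: True, p: True, i: False}
  {c: True, e: True, p: False, i: True}
  {c: True, e: True, p: False, i: False}
  {p: True, i: True, c: False, e: False}


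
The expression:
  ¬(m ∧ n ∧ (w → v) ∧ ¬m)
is always true.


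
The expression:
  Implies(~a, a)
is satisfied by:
  {a: True}


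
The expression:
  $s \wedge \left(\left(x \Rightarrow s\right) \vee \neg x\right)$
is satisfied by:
  {s: True}


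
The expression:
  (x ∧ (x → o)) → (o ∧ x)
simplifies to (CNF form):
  True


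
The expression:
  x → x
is always true.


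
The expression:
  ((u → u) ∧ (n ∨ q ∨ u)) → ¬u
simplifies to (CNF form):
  ¬u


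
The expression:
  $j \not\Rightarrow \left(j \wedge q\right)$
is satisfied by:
  {j: True, q: False}


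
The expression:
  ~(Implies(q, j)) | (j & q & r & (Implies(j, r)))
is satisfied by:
  {r: True, q: True, j: False}
  {q: True, j: False, r: False}
  {r: True, j: True, q: True}


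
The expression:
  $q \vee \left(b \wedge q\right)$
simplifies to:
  $q$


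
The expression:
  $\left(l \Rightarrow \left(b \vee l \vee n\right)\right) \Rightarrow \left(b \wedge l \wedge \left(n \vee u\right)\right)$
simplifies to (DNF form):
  $\left(b \wedge l \wedge n\right) \vee \left(b \wedge l \wedge u\right)$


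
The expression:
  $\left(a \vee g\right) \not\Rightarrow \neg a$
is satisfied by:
  {a: True}


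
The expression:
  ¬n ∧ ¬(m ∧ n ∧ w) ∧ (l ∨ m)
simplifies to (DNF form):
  (l ∧ ¬n) ∨ (m ∧ ¬n)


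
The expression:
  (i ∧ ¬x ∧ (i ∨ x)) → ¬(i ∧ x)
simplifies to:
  True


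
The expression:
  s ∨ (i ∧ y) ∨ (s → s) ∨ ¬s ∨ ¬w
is always true.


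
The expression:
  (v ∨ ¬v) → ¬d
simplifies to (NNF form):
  ¬d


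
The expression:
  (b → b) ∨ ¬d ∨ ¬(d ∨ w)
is always true.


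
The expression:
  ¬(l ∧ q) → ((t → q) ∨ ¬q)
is always true.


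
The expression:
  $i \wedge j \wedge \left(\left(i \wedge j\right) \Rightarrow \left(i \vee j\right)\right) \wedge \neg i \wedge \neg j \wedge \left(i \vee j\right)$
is never true.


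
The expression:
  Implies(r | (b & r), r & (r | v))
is always true.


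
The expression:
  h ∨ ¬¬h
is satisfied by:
  {h: True}


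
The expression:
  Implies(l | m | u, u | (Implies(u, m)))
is always true.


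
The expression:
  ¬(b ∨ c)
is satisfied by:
  {b: False, c: False}


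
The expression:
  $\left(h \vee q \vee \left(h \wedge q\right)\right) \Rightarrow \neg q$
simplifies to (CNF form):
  $\neg q$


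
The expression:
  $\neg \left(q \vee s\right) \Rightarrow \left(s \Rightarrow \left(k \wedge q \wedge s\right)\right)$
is always true.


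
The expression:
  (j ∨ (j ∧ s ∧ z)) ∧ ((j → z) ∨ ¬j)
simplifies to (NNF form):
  j ∧ z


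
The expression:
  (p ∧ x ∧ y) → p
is always true.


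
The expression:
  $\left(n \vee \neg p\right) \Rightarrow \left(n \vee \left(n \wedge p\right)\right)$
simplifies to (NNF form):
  $n \vee p$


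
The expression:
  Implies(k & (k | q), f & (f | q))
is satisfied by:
  {f: True, k: False}
  {k: False, f: False}
  {k: True, f: True}


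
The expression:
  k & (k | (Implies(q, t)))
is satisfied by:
  {k: True}


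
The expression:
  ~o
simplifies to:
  ~o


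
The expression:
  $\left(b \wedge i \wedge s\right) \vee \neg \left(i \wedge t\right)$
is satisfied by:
  {b: True, s: True, i: False, t: False}
  {b: True, s: False, i: False, t: False}
  {s: True, b: False, i: False, t: False}
  {b: False, s: False, i: False, t: False}
  {b: True, t: True, s: True, i: False}
  {b: True, t: True, s: False, i: False}
  {t: True, s: True, b: False, i: False}
  {t: True, b: False, s: False, i: False}
  {b: True, i: True, s: True, t: False}
  {b: True, i: True, s: False, t: False}
  {i: True, s: True, b: False, t: False}
  {i: True, b: False, s: False, t: False}
  {b: True, t: True, i: True, s: True}


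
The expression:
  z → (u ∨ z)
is always true.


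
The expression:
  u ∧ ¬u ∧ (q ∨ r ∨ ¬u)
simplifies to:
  False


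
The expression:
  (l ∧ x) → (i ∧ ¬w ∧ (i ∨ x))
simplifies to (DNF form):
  (i ∧ ¬w) ∨ ¬l ∨ ¬x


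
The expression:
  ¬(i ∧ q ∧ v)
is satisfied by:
  {v: False, q: False, i: False}
  {i: True, v: False, q: False}
  {q: True, v: False, i: False}
  {i: True, q: True, v: False}
  {v: True, i: False, q: False}
  {i: True, v: True, q: False}
  {q: True, v: True, i: False}


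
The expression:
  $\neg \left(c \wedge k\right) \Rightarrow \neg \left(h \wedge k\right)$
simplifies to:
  $c \vee \neg h \vee \neg k$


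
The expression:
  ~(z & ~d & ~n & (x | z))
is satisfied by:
  {n: True, d: True, z: False}
  {n: True, z: False, d: False}
  {d: True, z: False, n: False}
  {d: False, z: False, n: False}
  {n: True, d: True, z: True}
  {n: True, z: True, d: False}
  {d: True, z: True, n: False}


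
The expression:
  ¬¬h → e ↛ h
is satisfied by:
  {h: False}


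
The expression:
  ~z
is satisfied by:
  {z: False}


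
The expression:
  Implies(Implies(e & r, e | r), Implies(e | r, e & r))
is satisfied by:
  {e: False, r: False}
  {r: True, e: True}


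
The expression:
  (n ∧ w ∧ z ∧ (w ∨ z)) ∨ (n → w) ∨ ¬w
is always true.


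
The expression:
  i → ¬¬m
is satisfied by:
  {m: True, i: False}
  {i: False, m: False}
  {i: True, m: True}


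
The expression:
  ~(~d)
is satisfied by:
  {d: True}


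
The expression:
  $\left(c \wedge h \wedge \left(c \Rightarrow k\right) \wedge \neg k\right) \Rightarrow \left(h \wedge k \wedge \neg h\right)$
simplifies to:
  $\text{True}$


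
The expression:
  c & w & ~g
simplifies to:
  c & w & ~g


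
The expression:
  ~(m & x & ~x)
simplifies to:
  True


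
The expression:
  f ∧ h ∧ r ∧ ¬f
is never true.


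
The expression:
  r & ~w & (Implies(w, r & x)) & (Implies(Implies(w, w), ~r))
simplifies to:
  False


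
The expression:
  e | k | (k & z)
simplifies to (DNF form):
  e | k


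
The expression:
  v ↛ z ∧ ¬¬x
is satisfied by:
  {x: True, v: True, z: False}


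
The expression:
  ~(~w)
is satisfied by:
  {w: True}


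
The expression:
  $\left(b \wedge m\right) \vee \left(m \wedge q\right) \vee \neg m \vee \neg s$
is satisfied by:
  {b: True, q: True, s: False, m: False}
  {b: True, s: False, m: False, q: False}
  {q: True, s: False, m: False, b: False}
  {q: False, s: False, m: False, b: False}
  {b: True, m: True, q: True, s: False}
  {b: True, m: True, q: False, s: False}
  {m: True, q: True, b: False, s: False}
  {m: True, b: False, s: False, q: False}
  {q: True, b: True, s: True, m: False}
  {b: True, s: True, q: False, m: False}
  {q: True, s: True, b: False, m: False}
  {s: True, b: False, m: False, q: False}
  {b: True, m: True, s: True, q: True}
  {b: True, m: True, s: True, q: False}
  {m: True, s: True, q: True, b: False}


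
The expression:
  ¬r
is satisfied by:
  {r: False}


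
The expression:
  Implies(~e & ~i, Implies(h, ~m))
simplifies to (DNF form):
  e | i | ~h | ~m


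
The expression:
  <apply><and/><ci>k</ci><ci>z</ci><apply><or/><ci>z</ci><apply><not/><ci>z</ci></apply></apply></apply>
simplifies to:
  <apply><and/><ci>k</ci><ci>z</ci></apply>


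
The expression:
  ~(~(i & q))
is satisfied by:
  {i: True, q: True}


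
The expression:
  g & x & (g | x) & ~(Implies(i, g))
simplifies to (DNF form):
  False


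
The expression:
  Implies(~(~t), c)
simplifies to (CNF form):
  c | ~t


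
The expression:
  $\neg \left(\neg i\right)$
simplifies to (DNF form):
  $i$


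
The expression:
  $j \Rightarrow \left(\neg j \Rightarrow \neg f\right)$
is always true.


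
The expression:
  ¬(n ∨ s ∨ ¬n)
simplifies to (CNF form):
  False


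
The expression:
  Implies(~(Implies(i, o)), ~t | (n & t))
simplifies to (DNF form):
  n | o | ~i | ~t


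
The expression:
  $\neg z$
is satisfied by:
  {z: False}


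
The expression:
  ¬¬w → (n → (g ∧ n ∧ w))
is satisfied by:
  {g: True, w: False, n: False}
  {w: False, n: False, g: False}
  {n: True, g: True, w: False}
  {n: True, w: False, g: False}
  {g: True, w: True, n: False}
  {w: True, g: False, n: False}
  {n: True, w: True, g: True}


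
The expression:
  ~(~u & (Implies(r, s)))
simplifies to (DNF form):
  u | (r & ~s)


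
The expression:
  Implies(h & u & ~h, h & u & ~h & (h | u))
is always true.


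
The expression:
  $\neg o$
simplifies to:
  $\neg o$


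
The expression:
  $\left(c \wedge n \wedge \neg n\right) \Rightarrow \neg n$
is always true.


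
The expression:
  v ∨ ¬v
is always true.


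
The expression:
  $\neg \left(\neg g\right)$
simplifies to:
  $g$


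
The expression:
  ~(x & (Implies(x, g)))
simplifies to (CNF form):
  ~g | ~x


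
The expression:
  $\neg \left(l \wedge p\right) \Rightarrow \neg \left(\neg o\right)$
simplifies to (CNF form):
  $\left(l \vee o\right) \wedge \left(o \vee p\right)$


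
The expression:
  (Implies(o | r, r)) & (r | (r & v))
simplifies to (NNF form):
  r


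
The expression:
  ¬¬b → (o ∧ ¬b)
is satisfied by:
  {b: False}


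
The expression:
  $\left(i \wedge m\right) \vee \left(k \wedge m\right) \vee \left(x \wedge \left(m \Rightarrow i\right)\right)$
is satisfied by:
  {i: True, x: True, m: True, k: True}
  {i: True, x: True, m: True, k: False}
  {i: True, m: True, k: True, x: False}
  {i: True, m: True, k: False, x: False}
  {x: True, m: True, k: True, i: False}
  {m: True, k: True, x: False, i: False}
  {i: True, x: True, k: True, m: False}
  {i: True, x: True, k: False, m: False}
  {x: True, k: True, m: False, i: False}
  {x: True, k: False, m: False, i: False}


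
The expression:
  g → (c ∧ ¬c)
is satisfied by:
  {g: False}


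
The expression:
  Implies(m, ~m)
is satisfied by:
  {m: False}


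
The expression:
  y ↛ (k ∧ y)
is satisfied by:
  {y: True, k: False}


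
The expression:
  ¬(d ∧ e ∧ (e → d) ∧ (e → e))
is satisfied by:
  {e: False, d: False}
  {d: True, e: False}
  {e: True, d: False}


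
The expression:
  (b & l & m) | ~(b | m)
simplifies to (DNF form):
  (m & ~m) | (b & l & m) | (~b & ~m) | (b & l & ~b) | (b & m & ~m) | (l & m & ~m) | (b & ~b & ~m) | (l & ~b & ~m)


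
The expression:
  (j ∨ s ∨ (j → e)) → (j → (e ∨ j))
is always true.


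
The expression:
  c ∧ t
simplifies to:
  c ∧ t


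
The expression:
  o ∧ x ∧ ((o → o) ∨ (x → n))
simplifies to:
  o ∧ x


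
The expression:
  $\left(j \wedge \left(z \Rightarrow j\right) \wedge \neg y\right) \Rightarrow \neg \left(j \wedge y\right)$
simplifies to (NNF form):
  $\text{True}$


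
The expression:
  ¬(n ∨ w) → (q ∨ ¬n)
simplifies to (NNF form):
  True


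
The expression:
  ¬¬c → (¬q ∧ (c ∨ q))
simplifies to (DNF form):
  ¬c ∨ ¬q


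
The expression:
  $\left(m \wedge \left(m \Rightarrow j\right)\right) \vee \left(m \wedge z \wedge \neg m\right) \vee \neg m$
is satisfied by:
  {j: True, m: False}
  {m: False, j: False}
  {m: True, j: True}


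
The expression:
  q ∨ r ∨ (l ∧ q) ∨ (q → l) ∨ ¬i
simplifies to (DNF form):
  True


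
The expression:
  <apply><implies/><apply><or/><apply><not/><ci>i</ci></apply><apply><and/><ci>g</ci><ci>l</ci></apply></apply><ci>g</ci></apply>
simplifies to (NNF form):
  <apply><or/><ci>g</ci><ci>i</ci></apply>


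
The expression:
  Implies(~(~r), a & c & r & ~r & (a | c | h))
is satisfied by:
  {r: False}


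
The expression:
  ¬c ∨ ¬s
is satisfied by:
  {s: False, c: False}
  {c: True, s: False}
  {s: True, c: False}


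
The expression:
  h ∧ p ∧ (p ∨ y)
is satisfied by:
  {h: True, p: True}


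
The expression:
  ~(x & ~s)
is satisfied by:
  {s: True, x: False}
  {x: False, s: False}
  {x: True, s: True}


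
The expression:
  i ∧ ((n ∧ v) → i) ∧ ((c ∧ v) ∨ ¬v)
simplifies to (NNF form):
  i ∧ (c ∨ ¬v)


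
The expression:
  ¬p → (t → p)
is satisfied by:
  {p: True, t: False}
  {t: False, p: False}
  {t: True, p: True}


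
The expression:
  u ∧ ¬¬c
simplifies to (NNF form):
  c ∧ u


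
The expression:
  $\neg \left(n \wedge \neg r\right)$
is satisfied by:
  {r: True, n: False}
  {n: False, r: False}
  {n: True, r: True}


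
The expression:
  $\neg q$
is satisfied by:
  {q: False}


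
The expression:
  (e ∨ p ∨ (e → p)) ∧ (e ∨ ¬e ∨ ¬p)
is always true.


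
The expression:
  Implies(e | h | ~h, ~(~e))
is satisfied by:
  {e: True}


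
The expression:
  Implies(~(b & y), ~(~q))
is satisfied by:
  {b: True, q: True, y: True}
  {b: True, q: True, y: False}
  {q: True, y: True, b: False}
  {q: True, y: False, b: False}
  {b: True, y: True, q: False}


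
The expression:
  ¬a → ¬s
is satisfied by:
  {a: True, s: False}
  {s: False, a: False}
  {s: True, a: True}


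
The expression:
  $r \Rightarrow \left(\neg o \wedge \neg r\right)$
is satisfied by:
  {r: False}


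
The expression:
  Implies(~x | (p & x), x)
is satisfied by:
  {x: True}


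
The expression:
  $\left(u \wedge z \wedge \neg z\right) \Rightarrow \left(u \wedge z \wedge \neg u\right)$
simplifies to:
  $\text{True}$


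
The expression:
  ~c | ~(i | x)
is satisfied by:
  {x: False, c: False, i: False}
  {i: True, x: False, c: False}
  {x: True, i: False, c: False}
  {i: True, x: True, c: False}
  {c: True, i: False, x: False}


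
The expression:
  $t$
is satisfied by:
  {t: True}


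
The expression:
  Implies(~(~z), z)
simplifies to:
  True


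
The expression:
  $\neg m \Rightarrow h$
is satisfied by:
  {m: True, h: True}
  {m: True, h: False}
  {h: True, m: False}


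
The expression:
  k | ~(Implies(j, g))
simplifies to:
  k | (j & ~g)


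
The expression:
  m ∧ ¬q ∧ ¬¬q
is never true.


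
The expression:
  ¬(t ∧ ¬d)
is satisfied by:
  {d: True, t: False}
  {t: False, d: False}
  {t: True, d: True}


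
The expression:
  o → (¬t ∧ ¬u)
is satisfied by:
  {u: False, o: False, t: False}
  {t: True, u: False, o: False}
  {u: True, t: False, o: False}
  {t: True, u: True, o: False}
  {o: True, t: False, u: False}


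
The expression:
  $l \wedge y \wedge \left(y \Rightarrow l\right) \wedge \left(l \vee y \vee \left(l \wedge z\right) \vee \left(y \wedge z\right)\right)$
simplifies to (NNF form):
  $l \wedge y$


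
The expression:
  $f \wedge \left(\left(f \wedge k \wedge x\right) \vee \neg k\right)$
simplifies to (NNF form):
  $f \wedge \left(x \vee \neg k\right)$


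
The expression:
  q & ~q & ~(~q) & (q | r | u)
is never true.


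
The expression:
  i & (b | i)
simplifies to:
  i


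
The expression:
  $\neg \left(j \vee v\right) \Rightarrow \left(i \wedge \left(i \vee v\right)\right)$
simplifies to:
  $i \vee j \vee v$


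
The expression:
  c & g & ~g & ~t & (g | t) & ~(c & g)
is never true.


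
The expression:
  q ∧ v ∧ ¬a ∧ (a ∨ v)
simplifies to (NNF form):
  q ∧ v ∧ ¬a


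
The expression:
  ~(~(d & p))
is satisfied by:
  {p: True, d: True}


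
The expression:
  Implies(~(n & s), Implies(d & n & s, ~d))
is always true.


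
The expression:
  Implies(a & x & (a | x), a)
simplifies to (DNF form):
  True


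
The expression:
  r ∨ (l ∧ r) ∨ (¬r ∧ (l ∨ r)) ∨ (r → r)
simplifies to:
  True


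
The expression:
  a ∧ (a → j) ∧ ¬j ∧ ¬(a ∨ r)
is never true.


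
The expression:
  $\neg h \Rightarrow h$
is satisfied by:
  {h: True}


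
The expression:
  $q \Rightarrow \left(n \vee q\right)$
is always true.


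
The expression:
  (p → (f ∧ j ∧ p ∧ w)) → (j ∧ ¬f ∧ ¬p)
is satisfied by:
  {p: True, f: False, w: False, j: False}
  {j: True, p: True, f: False, w: False}
  {p: True, w: True, f: False, j: False}
  {j: True, p: True, w: True, f: False}
  {p: True, f: True, w: False, j: False}
  {p: True, j: True, f: True, w: False}
  {p: True, w: True, f: True, j: False}
  {j: True, f: False, w: False, p: False}
  {w: True, j: True, f: False, p: False}


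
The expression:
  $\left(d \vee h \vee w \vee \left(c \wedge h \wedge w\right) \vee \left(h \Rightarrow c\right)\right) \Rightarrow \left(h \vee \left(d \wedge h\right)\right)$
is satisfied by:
  {h: True}


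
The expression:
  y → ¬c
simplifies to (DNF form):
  ¬c ∨ ¬y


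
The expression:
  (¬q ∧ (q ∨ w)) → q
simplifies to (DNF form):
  q ∨ ¬w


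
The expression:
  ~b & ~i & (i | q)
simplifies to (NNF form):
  q & ~b & ~i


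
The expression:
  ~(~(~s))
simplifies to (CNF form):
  ~s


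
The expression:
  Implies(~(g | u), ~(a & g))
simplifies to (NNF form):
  True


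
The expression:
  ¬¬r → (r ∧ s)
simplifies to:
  s ∨ ¬r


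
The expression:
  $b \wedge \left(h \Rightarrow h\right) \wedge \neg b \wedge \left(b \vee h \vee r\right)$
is never true.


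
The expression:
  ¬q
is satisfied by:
  {q: False}


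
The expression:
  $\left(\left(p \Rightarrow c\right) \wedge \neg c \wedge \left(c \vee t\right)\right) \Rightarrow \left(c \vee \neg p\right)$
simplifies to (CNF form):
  $\text{True}$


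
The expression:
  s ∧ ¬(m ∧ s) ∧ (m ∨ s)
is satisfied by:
  {s: True, m: False}


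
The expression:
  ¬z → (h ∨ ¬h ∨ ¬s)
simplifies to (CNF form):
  True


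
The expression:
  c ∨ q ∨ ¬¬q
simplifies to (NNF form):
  c ∨ q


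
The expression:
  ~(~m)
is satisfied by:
  {m: True}


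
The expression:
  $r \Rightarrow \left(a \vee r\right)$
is always true.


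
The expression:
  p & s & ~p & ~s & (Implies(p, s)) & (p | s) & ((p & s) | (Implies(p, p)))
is never true.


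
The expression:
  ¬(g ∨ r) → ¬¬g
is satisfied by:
  {r: True, g: True}
  {r: True, g: False}
  {g: True, r: False}


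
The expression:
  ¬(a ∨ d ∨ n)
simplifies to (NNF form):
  ¬a ∧ ¬d ∧ ¬n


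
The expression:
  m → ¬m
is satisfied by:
  {m: False}


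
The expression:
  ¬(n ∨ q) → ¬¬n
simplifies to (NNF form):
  n ∨ q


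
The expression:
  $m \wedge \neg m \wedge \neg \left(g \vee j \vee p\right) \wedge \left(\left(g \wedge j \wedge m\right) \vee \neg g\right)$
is never true.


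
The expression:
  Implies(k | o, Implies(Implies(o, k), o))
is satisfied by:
  {o: True, k: False}
  {k: False, o: False}
  {k: True, o: True}


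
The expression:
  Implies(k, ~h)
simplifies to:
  ~h | ~k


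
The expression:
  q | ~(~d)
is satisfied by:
  {d: True, q: True}
  {d: True, q: False}
  {q: True, d: False}


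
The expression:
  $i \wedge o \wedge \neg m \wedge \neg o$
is never true.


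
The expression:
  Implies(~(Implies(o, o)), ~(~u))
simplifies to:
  True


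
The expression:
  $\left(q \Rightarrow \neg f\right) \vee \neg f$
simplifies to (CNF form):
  $\neg f \vee \neg q$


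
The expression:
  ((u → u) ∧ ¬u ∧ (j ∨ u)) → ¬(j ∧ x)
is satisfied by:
  {u: True, x: False, j: False}
  {u: False, x: False, j: False}
  {j: True, u: True, x: False}
  {j: True, u: False, x: False}
  {x: True, u: True, j: False}
  {x: True, u: False, j: False}
  {x: True, j: True, u: True}


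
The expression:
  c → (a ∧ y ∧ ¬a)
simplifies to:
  ¬c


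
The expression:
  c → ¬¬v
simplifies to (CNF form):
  v ∨ ¬c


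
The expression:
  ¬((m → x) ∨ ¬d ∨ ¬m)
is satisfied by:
  {m: True, d: True, x: False}


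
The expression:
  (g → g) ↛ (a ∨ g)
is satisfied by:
  {g: False, a: False}


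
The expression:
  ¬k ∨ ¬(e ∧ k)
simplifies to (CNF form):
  ¬e ∨ ¬k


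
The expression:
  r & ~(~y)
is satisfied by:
  {r: True, y: True}


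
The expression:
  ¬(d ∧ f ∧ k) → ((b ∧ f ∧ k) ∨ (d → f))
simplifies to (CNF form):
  f ∨ ¬d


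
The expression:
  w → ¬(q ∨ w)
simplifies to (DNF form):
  ¬w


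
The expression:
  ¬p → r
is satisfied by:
  {r: True, p: True}
  {r: True, p: False}
  {p: True, r: False}


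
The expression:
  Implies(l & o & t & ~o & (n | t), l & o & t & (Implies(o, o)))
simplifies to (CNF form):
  True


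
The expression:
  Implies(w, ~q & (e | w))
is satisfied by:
  {w: False, q: False}
  {q: True, w: False}
  {w: True, q: False}


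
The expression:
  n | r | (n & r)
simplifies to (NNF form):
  n | r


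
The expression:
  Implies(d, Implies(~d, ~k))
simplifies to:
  True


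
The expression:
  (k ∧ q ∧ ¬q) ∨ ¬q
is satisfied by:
  {q: False}


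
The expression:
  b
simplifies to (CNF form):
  b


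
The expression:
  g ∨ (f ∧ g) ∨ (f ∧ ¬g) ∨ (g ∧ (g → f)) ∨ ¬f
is always true.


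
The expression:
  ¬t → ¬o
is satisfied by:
  {t: True, o: False}
  {o: False, t: False}
  {o: True, t: True}


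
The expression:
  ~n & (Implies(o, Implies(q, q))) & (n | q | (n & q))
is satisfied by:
  {q: True, n: False}


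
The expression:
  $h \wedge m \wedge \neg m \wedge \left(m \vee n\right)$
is never true.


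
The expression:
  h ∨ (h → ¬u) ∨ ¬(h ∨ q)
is always true.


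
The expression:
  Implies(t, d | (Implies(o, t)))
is always true.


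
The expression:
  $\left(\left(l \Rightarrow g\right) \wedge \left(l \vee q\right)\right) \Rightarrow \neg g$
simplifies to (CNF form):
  $\left(\neg g \vee \neg l\right) \wedge \left(\neg g \vee \neg q\right)$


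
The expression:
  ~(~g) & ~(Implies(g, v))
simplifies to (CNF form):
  g & ~v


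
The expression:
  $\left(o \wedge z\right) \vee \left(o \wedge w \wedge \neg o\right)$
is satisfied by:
  {z: True, o: True}


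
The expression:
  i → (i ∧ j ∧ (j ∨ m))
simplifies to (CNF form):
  j ∨ ¬i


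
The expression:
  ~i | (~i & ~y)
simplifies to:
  ~i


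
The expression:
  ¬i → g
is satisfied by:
  {i: True, g: True}
  {i: True, g: False}
  {g: True, i: False}


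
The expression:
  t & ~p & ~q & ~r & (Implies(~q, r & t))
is never true.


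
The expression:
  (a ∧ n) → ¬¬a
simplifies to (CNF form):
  True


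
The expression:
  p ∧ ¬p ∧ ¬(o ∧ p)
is never true.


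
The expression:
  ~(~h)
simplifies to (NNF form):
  h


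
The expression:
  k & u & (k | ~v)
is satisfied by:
  {u: True, k: True}


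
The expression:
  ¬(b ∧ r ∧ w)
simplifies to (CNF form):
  ¬b ∨ ¬r ∨ ¬w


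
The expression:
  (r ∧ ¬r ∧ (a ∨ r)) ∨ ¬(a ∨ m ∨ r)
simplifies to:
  ¬a ∧ ¬m ∧ ¬r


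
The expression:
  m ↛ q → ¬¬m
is always true.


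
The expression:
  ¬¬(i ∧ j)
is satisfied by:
  {i: True, j: True}


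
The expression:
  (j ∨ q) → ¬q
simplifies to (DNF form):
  ¬q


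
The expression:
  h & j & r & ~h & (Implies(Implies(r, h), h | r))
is never true.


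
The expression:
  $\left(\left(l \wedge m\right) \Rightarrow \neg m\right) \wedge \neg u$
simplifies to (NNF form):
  $\neg u \wedge \left(\neg l \vee \neg m\right)$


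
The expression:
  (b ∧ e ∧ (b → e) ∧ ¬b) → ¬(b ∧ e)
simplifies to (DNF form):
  True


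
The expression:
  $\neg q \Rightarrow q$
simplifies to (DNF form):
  $q$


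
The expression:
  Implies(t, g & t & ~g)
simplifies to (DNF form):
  ~t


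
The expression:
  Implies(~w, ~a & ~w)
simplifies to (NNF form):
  w | ~a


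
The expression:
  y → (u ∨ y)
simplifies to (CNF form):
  True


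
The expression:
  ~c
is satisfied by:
  {c: False}


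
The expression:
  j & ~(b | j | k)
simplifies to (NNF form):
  False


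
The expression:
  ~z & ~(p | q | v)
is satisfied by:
  {q: False, v: False, p: False, z: False}


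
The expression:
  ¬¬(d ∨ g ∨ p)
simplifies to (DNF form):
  d ∨ g ∨ p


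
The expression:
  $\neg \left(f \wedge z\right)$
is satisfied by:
  {z: False, f: False}
  {f: True, z: False}
  {z: True, f: False}


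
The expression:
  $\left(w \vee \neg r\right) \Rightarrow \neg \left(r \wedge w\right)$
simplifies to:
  $\neg r \vee \neg w$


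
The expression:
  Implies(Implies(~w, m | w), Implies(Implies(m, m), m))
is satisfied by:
  {m: True, w: False}
  {w: False, m: False}
  {w: True, m: True}


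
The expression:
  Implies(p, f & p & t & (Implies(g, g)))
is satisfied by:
  {t: True, f: True, p: False}
  {t: True, f: False, p: False}
  {f: True, t: False, p: False}
  {t: False, f: False, p: False}
  {t: True, p: True, f: True}


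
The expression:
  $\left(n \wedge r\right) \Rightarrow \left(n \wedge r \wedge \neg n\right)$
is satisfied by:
  {n: False, r: False}
  {r: True, n: False}
  {n: True, r: False}


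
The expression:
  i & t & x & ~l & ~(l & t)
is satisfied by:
  {t: True, i: True, x: True, l: False}


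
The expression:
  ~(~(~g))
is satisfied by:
  {g: False}


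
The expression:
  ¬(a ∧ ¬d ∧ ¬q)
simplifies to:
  d ∨ q ∨ ¬a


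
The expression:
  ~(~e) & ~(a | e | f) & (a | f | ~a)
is never true.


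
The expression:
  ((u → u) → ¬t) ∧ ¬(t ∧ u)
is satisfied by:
  {t: False}
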